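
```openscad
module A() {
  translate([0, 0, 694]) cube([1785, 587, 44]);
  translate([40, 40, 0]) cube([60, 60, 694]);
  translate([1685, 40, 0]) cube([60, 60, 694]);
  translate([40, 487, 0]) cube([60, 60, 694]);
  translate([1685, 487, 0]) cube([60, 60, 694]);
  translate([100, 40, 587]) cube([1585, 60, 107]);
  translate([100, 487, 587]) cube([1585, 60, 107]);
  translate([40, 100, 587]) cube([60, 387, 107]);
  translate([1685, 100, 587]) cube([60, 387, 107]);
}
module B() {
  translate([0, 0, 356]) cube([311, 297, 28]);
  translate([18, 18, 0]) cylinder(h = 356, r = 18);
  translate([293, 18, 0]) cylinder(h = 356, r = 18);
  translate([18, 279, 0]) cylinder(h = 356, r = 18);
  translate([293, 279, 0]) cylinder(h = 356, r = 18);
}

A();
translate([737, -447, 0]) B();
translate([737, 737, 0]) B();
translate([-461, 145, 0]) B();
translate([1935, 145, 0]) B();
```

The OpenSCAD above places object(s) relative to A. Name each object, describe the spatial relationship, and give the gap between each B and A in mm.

A is a table. B is a stool. Four stools sit around the table at the −y, +y, −x, +x sides. The gap between each stool and the table is 150 mm.

Each stool's nearest face is 150 mm from the table's bounding box.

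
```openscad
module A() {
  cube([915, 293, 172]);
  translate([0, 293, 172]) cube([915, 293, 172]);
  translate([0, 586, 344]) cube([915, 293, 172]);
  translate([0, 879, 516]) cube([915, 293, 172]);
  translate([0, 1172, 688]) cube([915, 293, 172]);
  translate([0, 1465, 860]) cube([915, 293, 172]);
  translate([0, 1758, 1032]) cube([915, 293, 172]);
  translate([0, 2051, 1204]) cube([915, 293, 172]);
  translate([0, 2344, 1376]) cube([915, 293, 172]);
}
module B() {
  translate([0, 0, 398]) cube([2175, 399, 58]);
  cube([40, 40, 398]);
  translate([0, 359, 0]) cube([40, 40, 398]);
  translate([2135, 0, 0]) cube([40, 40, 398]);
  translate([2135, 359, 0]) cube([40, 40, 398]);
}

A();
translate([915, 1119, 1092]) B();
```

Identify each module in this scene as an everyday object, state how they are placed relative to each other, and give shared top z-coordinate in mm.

Both tops at z = 1548 mm.

A is a staircase. B is a bench. The bench is beside the staircase with their tops flush at z = 1548. The shared top z-coordinate is 1548 mm.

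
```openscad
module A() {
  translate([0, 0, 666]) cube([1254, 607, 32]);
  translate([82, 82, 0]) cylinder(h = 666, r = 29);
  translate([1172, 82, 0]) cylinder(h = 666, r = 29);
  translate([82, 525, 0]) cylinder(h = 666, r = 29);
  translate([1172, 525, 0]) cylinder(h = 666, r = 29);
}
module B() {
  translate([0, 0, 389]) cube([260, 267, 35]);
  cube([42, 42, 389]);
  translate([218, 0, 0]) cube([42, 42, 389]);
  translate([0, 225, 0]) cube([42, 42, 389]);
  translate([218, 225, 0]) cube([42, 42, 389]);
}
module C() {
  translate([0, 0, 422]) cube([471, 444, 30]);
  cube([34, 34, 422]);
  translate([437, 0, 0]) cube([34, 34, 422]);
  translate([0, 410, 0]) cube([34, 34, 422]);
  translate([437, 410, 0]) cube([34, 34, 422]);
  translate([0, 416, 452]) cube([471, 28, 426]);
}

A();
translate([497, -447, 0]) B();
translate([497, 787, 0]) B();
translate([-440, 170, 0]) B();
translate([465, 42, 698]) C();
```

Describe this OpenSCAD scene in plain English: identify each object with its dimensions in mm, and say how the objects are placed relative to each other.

A is a rectangular dining table. The top is 1254×607×32 mm with its upper surface at z = 698 mm. It stands on four round legs of 58 mm diameter, each leg's bounding box inset 53 mm from the nearest pair of top edges, running from the floor to the underside of the top.

B is a four-legged stool. The seat is a 260×267×35 mm slab whose top surface is at z = 424 mm; four square legs, each 42×42 mm in cross-section, run from the floor (z = 0) to the underside of the seat, each flush with a corner of the seat.

C is a chair: 471×444 mm seat, 30 mm thick, top at z = 452 mm, on four 34 mm square corner legs flush with the seat edges. A 28 mm thick backrest slab spans the full seat width, extending 426 mm above the seat top, its back face flush with the seat's +y edge.

Three stools sit around the table at the −y, +y, −x sides. The chair is on top of the table.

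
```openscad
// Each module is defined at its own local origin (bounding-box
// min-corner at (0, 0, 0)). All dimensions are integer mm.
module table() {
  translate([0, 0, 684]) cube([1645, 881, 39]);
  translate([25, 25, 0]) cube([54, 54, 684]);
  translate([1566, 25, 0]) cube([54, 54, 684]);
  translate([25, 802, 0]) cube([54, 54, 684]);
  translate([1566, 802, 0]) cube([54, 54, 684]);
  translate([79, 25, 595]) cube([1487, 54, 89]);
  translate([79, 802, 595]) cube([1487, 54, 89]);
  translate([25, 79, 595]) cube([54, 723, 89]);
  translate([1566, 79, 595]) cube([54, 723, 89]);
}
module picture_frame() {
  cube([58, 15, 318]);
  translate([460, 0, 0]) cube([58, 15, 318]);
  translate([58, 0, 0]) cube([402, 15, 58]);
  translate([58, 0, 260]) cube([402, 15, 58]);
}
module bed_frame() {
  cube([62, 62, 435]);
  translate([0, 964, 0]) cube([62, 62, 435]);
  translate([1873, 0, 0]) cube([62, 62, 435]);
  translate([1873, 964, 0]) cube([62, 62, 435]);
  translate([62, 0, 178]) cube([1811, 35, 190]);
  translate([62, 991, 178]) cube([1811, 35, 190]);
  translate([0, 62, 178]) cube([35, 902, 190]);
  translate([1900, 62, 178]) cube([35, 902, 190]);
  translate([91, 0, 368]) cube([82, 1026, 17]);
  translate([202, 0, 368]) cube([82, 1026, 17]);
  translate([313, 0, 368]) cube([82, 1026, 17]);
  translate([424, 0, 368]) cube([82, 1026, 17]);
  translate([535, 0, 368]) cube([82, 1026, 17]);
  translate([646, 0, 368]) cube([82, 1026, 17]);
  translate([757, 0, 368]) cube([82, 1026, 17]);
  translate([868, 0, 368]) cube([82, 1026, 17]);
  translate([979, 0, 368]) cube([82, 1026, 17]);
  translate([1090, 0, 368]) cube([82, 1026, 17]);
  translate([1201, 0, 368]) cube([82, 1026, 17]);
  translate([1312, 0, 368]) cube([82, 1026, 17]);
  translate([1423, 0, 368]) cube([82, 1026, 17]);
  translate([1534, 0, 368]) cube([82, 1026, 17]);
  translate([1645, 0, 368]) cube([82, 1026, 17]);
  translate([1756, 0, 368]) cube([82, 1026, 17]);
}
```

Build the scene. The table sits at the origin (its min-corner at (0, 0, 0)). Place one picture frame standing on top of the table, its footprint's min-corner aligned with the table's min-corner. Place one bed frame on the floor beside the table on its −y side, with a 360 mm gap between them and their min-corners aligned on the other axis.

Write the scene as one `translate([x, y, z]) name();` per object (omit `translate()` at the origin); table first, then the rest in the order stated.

table();
translate([0, 0, 723]) picture_frame();
translate([0, -1386, 0]) bed_frame();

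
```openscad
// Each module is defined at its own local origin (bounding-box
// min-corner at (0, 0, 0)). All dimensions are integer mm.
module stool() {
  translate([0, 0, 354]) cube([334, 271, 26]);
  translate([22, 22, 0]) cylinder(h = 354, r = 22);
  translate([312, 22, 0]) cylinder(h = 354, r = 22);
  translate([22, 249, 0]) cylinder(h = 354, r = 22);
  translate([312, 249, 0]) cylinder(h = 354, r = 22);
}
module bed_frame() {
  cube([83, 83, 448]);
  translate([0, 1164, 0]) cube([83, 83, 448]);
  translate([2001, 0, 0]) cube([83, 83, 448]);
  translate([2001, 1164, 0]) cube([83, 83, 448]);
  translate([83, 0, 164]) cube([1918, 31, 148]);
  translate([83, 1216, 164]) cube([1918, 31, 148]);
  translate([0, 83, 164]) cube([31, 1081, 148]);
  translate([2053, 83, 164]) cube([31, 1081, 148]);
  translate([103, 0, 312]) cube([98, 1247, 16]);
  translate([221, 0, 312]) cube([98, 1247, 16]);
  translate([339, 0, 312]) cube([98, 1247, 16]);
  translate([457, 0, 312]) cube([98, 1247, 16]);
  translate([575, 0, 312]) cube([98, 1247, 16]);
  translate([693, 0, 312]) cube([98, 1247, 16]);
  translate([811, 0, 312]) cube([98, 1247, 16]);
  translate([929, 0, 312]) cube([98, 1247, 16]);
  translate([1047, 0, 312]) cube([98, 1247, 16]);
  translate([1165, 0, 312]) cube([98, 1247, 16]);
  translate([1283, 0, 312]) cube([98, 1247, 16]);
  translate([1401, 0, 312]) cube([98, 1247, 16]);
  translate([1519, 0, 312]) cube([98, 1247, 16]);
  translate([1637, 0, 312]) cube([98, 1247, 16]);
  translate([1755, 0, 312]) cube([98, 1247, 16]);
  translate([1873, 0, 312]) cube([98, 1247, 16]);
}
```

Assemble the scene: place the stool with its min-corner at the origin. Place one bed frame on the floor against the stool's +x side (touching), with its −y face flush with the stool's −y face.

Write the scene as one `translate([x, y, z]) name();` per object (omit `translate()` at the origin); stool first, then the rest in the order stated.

stool();
translate([334, 0, 0]) bed_frame();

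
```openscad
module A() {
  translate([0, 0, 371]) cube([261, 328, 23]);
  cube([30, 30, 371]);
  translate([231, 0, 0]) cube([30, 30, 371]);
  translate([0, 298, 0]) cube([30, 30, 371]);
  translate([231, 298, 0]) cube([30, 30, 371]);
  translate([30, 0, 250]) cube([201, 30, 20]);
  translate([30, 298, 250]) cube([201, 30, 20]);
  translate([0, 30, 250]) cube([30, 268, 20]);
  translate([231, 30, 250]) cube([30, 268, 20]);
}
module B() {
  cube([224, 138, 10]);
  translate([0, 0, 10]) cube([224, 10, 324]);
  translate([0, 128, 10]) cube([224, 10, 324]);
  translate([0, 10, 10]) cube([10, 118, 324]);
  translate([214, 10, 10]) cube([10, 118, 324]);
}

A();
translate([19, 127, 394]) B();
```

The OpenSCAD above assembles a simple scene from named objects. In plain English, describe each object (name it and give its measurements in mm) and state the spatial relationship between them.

A is a four-legged stool. The seat is a 261×328×23 mm slab whose top surface is at z = 394 mm; four square legs, each 30×30 mm in cross-section, run from the floor (z = 0) to the underside of the seat, each flush with a corner of the seat. Four stretchers, 30 mm wide and 20 mm tall, connect adjacent legs with their undersides at z = 250 mm, each running between the inner faces of the legs it joins and aligned with the legs' outer faces on the other axis.

B is an open-topped rectangular box: outside dimensions 224×138×334 mm, with a uniform wall and base thickness of 10 mm. The base is a full 224×138 slab on the floor; four walls sit on top of the base. The front and back walls (the −y and +y sides) span the full width; the two side walls fit between them.

The open box is on top of the stool.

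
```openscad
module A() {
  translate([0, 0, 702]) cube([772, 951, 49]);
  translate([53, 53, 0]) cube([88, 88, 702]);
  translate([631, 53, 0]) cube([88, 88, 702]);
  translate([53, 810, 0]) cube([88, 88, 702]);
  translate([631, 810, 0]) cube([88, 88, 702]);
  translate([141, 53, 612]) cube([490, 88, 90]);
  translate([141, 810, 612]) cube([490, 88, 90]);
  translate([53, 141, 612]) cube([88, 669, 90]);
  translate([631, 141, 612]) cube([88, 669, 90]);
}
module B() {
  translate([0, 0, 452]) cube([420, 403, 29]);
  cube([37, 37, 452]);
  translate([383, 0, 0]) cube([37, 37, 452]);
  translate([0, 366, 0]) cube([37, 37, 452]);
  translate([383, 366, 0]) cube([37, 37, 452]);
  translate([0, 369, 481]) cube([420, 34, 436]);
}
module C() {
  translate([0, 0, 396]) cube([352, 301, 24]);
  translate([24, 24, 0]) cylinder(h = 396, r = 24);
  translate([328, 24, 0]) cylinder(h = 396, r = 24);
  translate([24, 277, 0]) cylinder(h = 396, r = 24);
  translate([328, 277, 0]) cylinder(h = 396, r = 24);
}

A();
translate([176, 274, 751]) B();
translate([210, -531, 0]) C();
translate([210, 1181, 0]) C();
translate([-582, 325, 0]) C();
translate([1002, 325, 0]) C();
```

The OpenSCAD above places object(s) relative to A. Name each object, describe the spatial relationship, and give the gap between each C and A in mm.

A is a table. B is a chair. C is a stool. The chair is on top of the table, centred. Four stools sit around the table at the −y, +y, −x, +x sides. The gap between each stool and the table is 230 mm.

Each stool's nearest face is 230 mm from the table's bounding box.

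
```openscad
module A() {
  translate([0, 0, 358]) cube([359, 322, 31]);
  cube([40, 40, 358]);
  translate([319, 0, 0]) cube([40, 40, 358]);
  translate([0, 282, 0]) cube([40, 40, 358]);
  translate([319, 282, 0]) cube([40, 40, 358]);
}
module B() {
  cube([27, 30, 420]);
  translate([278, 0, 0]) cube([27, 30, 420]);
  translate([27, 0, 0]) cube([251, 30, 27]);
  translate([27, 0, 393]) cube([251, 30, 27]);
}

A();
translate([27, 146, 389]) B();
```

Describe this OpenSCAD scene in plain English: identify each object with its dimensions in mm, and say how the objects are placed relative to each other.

A is a four-legged stool. The seat is a 359×322×31 mm slab whose top surface is at z = 389 mm; four square legs, each 40×40 mm in cross-section, run from the floor (z = 0) to the underside of the seat, each flush with a corner of the seat.

B is a picture frame with a 251×366 mm rectangular opening (x by z) and a uniform 27 mm border on every side. Frame depth is 30 mm along y. It is built from two vertical stiles running the full outside height and two horizontal rails spanning the gap between the stiles.

The picture frame is on top of the stool, centred.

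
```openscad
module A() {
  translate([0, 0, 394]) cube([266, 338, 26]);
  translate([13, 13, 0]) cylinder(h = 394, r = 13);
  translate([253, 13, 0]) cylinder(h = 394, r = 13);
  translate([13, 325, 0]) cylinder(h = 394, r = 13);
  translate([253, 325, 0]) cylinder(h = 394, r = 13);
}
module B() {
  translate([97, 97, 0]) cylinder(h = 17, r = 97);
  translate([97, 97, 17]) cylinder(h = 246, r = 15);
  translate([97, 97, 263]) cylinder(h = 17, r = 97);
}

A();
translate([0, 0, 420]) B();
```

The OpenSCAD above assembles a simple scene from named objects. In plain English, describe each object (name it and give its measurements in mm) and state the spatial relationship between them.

A is a four-legged stool. The seat is a 266×338×26 mm slab whose top surface is at z = 420 mm; four round legs, each 26 mm in diameter, run from the floor (z = 0) to the underside of the seat, each leg's axis is inset half a diameter from the nearest pair of seat edges (so the leg's bounding box is flush with the corner).

B is a spool: two coaxial disc flanges of radius 97 mm and thickness 17 mm, joined by a core cylinder of radius 15 mm and height 246 mm. The lower flange rests on z = 0 and the three cylinders share a vertical axis.

The spool is on top of the stool.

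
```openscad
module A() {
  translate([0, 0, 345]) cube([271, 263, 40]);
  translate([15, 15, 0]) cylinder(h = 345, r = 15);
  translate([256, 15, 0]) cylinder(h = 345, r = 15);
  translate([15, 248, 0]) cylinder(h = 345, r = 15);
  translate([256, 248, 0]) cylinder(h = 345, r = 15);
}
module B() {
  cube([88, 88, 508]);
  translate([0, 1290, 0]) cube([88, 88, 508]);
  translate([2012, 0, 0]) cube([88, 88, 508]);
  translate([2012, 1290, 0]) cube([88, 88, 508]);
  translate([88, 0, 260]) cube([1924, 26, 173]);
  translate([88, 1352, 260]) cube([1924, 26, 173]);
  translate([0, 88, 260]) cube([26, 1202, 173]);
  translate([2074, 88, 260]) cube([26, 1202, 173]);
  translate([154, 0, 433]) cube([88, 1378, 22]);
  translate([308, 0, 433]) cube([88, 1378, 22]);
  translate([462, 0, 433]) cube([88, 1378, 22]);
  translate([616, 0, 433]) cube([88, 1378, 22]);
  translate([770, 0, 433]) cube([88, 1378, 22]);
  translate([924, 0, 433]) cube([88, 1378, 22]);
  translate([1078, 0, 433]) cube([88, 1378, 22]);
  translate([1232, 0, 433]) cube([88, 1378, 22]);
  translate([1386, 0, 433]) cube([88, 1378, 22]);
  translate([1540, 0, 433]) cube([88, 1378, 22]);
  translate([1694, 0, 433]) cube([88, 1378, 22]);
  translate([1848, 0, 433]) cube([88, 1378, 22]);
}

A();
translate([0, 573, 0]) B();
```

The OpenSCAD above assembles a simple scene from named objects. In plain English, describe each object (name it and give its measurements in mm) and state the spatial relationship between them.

A is a four-legged stool. The seat is 271×263 mm, 40 mm thick, top at z = 385 mm. It stands on four round legs, each 30 mm in diameter, from z = 0 to the seat underside, each leg's axis is inset half a diameter from the nearest pair of seat edges (so the leg's bounding box is flush with the corner).

B is a bed frame 2100 mm long (x) by 1378 mm wide (y). Four 88×88 mm corner posts, 508 mm tall, at the corners of the footprint. Four rails of 26 mm thickness and 173 mm height run between adjacent posts with their undersides at z = 260 mm, their outer faces flush with the outside of the frame (the two x-running rails run between the posts' inner faces; the two y-running rails run between the posts' inner faces). 12 slats, each 88 mm wide (x) and 22 mm thick, lie across the top of the two x-running rails, running the full 1378 mm width of the frame in y; the slats are evenly spaced along x between the inner faces of the end posts with equal gaps (rounded down to the nearest mm) at the −x end and between each pair — any rounding remainder accumulates at the +x end.

The bed frame is on the floor beside the stool on its +y side.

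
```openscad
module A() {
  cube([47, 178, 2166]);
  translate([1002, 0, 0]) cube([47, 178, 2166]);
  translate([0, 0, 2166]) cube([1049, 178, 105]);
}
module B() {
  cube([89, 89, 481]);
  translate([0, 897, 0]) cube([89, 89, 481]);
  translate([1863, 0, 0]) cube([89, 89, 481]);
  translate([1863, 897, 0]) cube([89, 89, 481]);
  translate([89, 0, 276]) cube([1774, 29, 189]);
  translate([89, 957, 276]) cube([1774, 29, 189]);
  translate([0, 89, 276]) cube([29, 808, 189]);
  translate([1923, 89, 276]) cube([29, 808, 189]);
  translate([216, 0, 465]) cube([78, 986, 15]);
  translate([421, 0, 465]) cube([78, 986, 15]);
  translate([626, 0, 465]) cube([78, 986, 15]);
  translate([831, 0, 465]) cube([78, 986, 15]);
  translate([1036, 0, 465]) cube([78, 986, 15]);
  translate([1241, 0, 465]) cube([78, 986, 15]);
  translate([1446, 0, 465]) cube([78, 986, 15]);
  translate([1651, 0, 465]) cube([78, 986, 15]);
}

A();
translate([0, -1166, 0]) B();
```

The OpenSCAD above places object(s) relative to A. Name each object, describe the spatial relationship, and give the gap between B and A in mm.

A is a door frame. B is a bed frame. The bed frame is on the floor beside the door frame on its −y side. The gap between the bed frame and the door frame is 180 mm.

The bed frame's nearest face is 180 mm from the door frame's −y face.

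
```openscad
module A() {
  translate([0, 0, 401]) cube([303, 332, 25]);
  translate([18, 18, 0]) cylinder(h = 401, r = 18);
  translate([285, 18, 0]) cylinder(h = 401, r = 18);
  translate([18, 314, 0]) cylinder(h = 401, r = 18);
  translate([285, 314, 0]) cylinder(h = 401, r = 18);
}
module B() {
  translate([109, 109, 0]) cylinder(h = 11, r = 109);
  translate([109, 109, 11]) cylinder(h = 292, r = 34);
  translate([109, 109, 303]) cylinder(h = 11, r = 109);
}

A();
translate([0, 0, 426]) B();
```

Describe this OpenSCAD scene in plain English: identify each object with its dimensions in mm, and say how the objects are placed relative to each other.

A is a simple wooden stool: a rectangular seat 303 mm (x) by 332 mm (y), 25 mm thick, top face at z = 426 mm, on four round legs, each 36 mm in diameter. The legs rest on z = 0, each leg's axis is inset half a diameter from the nearest pair of seat edges (so the leg's bounding box is flush with the corner).

B is a spool: two coaxial disc flanges of radius 109 mm and thickness 11 mm, joined by a core cylinder of radius 34 mm and height 292 mm. The lower flange rests on z = 0 and the three cylinders share a vertical axis.

The spool is on top of the stool.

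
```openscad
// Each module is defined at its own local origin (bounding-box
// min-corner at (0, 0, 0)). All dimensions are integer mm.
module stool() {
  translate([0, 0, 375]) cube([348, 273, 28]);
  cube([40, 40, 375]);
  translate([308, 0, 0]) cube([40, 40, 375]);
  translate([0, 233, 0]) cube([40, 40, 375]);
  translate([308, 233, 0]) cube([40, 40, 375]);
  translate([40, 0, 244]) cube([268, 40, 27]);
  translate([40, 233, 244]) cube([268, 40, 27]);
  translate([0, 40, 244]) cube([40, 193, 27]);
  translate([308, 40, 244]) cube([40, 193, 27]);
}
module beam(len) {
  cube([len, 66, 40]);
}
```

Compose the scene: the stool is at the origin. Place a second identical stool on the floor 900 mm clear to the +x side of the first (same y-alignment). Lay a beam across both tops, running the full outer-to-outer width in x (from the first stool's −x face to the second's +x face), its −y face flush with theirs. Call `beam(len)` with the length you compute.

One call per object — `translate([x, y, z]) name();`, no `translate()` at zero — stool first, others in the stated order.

stool();
translate([1248, 0, 0]) stool();
translate([0, 0, 403]) beam(1596);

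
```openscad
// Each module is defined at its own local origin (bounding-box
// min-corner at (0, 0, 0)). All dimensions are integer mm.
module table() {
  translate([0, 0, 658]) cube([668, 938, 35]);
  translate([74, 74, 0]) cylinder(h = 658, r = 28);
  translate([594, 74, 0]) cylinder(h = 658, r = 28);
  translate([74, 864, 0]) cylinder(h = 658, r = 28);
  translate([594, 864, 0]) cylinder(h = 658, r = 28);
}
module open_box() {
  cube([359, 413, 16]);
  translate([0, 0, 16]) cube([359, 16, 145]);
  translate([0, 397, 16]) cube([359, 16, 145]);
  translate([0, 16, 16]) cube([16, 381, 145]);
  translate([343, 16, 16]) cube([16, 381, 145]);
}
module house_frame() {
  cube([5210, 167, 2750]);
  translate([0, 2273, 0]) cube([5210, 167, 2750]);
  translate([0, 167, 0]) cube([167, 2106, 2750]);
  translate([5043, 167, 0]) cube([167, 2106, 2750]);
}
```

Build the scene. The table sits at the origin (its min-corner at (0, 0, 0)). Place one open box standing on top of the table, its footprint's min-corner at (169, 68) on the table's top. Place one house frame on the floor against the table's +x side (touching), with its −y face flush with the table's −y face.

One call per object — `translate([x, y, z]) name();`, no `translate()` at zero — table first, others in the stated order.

table();
translate([169, 68, 693]) open_box();
translate([668, 0, 0]) house_frame();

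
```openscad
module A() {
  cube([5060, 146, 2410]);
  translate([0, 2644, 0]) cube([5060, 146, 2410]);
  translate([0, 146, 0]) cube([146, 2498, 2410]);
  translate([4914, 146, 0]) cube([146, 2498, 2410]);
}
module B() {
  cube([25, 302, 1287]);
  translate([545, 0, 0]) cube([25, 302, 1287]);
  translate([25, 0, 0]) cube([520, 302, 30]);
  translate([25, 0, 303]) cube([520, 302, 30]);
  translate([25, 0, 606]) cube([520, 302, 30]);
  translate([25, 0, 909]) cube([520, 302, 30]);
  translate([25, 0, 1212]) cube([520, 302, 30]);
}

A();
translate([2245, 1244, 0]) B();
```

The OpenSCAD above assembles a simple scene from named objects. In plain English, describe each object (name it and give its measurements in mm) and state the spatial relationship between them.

A is a box-shaped house frame (walls only): outside footprint 5060×2790 mm, wall height 2410 mm, wall thickness 146 mm. The two y-facing walls run the full x-width; the two x-facing walls fit between the inner faces of the y-facing walls.

B is an open bookshelf. Two side panels, each 25 mm thick, 302 mm deep and 1287 mm tall, stand 570 mm apart (outside-to-outside). Between them sit 5 shelves, each 30 mm thick and 302 mm deep, spanning the full gap between the sides. The bottom shelf rests on the floor (its underside at z = 0) and the clear gap between one shelf's top and the next shelf's underside is 273 mm.

The bookshelf sits inside the house frame, centred.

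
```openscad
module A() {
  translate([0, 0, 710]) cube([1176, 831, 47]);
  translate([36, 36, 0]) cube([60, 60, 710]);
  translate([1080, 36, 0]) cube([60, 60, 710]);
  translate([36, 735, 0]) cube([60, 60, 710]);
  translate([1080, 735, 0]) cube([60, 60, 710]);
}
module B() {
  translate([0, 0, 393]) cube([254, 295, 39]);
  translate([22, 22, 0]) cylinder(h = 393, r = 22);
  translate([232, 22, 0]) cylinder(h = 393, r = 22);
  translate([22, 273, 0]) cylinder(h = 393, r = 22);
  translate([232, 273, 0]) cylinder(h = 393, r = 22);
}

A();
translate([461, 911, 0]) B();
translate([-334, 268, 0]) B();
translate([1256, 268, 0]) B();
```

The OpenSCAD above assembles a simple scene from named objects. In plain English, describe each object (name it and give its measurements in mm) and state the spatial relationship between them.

A is a table with a 1176×831 mm rectangular top, 47 mm thick, top surface at z = 757 mm, supported by four 60×60 mm square legs, each inset 36 mm from the nearest pair of top edges, running from the floor.

B is a simple wooden stool: a rectangular seat 254 mm (x) by 295 mm (y), 39 mm thick, top face at z = 432 mm, on four round legs, each 44 mm in diameter. The legs rest on z = 0, each leg's axis is inset half a diameter from the nearest pair of seat edges (so the leg's bounding box is flush with the corner).

Three stools sit around the table at the +y, −x, +x sides.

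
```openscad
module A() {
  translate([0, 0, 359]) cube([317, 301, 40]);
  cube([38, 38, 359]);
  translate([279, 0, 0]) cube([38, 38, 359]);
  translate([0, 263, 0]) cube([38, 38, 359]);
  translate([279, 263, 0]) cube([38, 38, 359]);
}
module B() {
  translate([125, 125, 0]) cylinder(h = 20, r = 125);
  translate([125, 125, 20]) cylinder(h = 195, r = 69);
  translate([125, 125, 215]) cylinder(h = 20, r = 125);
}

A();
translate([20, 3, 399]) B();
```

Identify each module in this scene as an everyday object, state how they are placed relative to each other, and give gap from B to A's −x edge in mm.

A is a stool. B is a spool. The spool is on top of the stool. The gap from the spool to the stool's −x edge is 20 mm.

The spool's min-x is at 20; the stool's min-x is 0; gap = 20 mm.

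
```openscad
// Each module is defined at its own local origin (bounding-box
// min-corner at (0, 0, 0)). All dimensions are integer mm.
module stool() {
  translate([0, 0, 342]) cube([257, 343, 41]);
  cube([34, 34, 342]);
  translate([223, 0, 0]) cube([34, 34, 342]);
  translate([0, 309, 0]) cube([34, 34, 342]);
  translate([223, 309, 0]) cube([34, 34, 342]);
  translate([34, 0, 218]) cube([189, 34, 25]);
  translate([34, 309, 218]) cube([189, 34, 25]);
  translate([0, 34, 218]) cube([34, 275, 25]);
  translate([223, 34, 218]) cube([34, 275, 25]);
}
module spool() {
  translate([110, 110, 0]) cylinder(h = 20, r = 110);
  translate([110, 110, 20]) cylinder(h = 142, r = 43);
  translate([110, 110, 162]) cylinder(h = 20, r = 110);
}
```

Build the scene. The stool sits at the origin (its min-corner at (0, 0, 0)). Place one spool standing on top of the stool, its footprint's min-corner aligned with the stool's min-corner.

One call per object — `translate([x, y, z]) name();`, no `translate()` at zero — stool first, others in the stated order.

stool();
translate([0, 0, 383]) spool();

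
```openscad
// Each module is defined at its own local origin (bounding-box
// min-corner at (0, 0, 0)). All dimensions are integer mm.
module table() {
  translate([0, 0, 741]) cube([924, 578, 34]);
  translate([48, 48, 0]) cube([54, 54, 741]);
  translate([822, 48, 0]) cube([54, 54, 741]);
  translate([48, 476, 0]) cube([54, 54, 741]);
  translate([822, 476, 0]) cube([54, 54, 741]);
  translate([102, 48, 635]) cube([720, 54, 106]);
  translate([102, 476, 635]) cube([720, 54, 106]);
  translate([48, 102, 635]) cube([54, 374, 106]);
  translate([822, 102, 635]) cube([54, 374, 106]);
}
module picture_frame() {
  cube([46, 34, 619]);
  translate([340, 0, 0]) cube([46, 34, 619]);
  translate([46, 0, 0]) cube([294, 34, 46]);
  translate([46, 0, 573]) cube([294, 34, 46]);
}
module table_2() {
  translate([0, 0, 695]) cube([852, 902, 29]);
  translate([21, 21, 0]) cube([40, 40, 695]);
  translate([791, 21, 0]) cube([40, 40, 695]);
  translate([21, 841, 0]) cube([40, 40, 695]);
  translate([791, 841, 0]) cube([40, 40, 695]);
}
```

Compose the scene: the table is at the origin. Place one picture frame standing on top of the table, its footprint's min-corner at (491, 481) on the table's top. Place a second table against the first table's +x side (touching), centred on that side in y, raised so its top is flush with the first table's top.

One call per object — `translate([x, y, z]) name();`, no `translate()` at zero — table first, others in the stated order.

table();
translate([491, 481, 775]) picture_frame();
translate([924, -162, 51]) table_2();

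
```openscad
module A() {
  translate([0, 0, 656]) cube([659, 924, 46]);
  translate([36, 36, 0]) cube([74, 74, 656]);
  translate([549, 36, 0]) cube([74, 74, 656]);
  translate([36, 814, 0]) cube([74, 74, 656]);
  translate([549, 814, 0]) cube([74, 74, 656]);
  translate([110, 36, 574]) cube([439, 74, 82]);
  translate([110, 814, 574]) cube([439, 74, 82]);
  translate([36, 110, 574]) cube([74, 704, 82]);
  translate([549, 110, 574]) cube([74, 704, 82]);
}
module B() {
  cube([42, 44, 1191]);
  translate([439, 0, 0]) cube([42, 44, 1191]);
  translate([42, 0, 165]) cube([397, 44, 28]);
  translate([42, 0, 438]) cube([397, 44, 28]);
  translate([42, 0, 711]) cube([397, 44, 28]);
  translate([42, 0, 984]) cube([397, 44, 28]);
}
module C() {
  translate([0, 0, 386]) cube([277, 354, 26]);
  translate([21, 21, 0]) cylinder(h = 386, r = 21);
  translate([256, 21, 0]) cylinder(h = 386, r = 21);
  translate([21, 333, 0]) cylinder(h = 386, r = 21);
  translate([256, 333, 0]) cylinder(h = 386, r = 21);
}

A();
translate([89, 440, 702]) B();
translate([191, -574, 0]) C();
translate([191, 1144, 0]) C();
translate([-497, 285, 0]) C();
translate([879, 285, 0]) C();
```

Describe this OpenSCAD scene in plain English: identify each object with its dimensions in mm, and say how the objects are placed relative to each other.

A is a table: top 659 mm (x) × 924 mm (y), 46 mm thick, upper face at z = 702 mm, on four 74×74 mm square legs, each inset 36 mm from the nearest pair of top edges, running from z = 0 to the bottom of the top. Four apron rails, 74 mm thick and 82 mm tall, run between adjacent legs with their top edges flush with the underside of the top and their outer faces flush with the legs' outer faces.

B is a wooden ladder with two side rails of 42×44 mm section and 1191 mm height, set 481 mm apart overall. Between them run 4 rectangular rungs (44 mm deep, 28 mm thick), front faces flush with the rails' −y face. The bottom of the first rung is 165 mm above the floor and each subsequent rung is 273 mm higher than the one below.

C is a simple wooden stool: a rectangular seat 277 mm (x) by 354 mm (y), 26 mm thick, top face at z = 412 mm, on four round legs, each 42 mm in diameter. The legs rest on z = 0, each leg's axis is inset half a diameter from the nearest pair of seat edges (so the leg's bounding box is flush with the corner).

The ladder is on top of the table, centred. Four stools sit around the table at the −y, +y, −x, +x sides.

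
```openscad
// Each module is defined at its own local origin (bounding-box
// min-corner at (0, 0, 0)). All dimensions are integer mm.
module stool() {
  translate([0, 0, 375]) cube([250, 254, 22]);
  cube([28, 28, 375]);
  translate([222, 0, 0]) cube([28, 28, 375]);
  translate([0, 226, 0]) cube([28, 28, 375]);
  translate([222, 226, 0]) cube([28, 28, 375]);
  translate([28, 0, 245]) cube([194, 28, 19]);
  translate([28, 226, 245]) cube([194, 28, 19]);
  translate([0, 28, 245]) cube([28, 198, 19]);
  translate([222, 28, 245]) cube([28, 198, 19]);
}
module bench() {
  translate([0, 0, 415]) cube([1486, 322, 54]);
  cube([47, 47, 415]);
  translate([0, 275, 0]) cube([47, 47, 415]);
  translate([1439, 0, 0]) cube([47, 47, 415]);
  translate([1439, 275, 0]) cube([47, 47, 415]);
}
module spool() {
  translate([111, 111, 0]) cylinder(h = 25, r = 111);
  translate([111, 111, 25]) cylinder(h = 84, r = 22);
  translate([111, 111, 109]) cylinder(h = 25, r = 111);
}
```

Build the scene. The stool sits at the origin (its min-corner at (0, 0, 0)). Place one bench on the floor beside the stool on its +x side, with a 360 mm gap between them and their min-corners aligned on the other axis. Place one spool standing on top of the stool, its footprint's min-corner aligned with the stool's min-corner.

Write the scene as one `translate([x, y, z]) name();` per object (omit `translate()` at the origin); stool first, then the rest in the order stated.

stool();
translate([610, 0, 0]) bench();
translate([0, 0, 397]) spool();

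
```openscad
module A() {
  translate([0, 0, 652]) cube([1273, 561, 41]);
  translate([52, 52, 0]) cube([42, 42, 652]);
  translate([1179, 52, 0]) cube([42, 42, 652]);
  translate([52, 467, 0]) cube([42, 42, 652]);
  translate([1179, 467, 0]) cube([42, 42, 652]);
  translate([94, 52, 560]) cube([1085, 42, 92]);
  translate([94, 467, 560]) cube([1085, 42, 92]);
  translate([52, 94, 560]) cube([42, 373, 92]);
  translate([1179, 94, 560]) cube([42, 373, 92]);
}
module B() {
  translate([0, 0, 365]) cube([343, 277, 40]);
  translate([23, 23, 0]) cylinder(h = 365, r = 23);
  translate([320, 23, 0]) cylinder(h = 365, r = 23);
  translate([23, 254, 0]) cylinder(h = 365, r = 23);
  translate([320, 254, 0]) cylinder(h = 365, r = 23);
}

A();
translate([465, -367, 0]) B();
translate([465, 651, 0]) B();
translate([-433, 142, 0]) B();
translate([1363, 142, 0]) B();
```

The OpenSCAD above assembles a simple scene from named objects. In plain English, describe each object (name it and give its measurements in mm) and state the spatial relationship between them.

A is a rectangular dining table. The top is 1273×561×41 mm with its upper surface at z = 693 mm. It stands on four 42×42 mm square legs, each inset 52 mm from the nearest pair of top edges, running from the floor to the underside of the top. Four apron rails, 42 mm thick and 92 mm tall, run between adjacent legs with their top edges flush with the underside of the top and their outer faces flush with the legs' outer faces.

B is a four-legged stool. The seat is 343×277 mm, 40 mm thick, top at z = 405 mm. It stands on four round legs, each 46 mm in diameter, from z = 0 to the seat underside, each leg's axis is inset half a diameter from the nearest pair of seat edges (so the leg's bounding box is flush with the corner).

Four stools sit around the table at the −y, +y, −x, +x sides.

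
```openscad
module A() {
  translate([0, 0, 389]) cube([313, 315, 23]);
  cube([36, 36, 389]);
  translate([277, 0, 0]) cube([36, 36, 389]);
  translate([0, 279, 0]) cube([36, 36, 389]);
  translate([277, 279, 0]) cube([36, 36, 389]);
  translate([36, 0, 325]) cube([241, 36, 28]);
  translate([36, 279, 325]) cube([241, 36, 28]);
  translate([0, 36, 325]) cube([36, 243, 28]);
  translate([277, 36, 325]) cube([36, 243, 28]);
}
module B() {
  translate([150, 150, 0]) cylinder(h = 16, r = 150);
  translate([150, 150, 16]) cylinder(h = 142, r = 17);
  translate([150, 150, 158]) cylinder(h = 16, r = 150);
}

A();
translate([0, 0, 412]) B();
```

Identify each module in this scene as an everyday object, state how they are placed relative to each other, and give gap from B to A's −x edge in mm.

A is a stool. B is a spool. The spool is on top of the stool. The gap from the spool to the stool's −x edge is 0 mm.

The spool's min-x is at 0; the stool's min-x is 0; gap = 0 mm.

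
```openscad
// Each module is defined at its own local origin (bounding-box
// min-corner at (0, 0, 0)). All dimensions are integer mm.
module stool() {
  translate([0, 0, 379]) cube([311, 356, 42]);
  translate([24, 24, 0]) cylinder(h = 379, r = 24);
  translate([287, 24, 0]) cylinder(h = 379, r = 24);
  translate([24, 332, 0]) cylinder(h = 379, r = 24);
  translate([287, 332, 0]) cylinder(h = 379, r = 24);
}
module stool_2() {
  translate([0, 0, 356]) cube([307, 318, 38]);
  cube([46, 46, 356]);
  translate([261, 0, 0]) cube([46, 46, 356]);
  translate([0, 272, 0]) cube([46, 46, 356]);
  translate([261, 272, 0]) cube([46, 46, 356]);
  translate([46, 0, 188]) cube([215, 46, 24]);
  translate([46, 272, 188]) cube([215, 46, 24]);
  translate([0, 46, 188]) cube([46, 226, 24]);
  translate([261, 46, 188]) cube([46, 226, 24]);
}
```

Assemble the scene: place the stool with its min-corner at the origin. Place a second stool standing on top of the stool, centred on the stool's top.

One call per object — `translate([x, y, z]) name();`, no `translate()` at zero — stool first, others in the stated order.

stool();
translate([2, 19, 421]) stool_2();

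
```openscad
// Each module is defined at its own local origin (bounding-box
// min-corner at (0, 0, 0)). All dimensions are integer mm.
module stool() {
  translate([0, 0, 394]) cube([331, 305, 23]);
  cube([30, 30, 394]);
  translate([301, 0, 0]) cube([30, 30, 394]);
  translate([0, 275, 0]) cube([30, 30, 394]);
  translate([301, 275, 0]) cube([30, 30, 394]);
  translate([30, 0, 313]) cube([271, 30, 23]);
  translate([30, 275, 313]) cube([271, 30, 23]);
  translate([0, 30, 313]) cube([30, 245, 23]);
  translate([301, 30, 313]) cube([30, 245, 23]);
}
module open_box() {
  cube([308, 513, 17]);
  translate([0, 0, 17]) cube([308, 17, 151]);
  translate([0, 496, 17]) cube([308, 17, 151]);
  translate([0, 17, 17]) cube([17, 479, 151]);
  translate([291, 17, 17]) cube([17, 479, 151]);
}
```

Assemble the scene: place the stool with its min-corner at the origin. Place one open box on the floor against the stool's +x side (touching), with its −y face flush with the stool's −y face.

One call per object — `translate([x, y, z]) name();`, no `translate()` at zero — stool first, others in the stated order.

stool();
translate([331, 0, 0]) open_box();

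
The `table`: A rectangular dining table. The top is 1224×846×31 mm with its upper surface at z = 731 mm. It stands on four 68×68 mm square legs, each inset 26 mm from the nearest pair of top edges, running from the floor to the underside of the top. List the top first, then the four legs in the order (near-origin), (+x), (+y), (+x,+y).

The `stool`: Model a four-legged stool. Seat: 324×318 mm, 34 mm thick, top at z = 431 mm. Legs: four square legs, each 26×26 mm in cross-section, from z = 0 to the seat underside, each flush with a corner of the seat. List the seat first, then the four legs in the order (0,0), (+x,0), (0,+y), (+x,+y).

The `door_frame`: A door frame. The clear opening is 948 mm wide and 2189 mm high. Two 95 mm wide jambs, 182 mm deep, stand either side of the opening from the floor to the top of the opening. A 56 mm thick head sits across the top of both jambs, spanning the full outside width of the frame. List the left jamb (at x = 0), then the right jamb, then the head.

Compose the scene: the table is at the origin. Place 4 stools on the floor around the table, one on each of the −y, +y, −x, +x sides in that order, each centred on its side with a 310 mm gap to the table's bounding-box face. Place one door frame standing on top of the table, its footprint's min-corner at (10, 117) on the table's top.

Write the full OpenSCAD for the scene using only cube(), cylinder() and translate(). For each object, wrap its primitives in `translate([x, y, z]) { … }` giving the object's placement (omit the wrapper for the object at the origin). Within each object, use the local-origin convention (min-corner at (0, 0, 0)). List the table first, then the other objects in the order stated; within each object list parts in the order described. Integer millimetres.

translate([0, 0, 700]) cube([1224, 846, 31]);
translate([26, 26, 0]) cube([68, 68, 700]);
translate([1130, 26, 0]) cube([68, 68, 700]);
translate([26, 752, 0]) cube([68, 68, 700]);
translate([1130, 752, 0]) cube([68, 68, 700]);
translate([450, -628, 0]) {
  translate([0, 0, 397]) cube([324, 318, 34]);
  cube([26, 26, 397]);
  translate([298, 0, 0]) cube([26, 26, 397]);
  translate([0, 292, 0]) cube([26, 26, 397]);
  translate([298, 292, 0]) cube([26, 26, 397]);
}
translate([450, 1156, 0]) {
  translate([0, 0, 397]) cube([324, 318, 34]);
  cube([26, 26, 397]);
  translate([298, 0, 0]) cube([26, 26, 397]);
  translate([0, 292, 0]) cube([26, 26, 397]);
  translate([298, 292, 0]) cube([26, 26, 397]);
}
translate([-634, 264, 0]) {
  translate([0, 0, 397]) cube([324, 318, 34]);
  cube([26, 26, 397]);
  translate([298, 0, 0]) cube([26, 26, 397]);
  translate([0, 292, 0]) cube([26, 26, 397]);
  translate([298, 292, 0]) cube([26, 26, 397]);
}
translate([1534, 264, 0]) {
  translate([0, 0, 397]) cube([324, 318, 34]);
  cube([26, 26, 397]);
  translate([298, 0, 0]) cube([26, 26, 397]);
  translate([0, 292, 0]) cube([26, 26, 397]);
  translate([298, 292, 0]) cube([26, 26, 397]);
}
translate([10, 117, 731]) {
  cube([95, 182, 2189]);
  translate([1043, 0, 0]) cube([95, 182, 2189]);
  translate([0, 0, 2189]) cube([1138, 182, 56]);
}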